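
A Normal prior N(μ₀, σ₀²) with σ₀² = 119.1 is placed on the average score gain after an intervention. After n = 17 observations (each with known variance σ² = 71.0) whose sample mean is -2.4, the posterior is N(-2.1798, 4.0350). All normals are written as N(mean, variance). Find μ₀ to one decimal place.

The posterior mean is a precision-weighted average: μ_n = (τ₀μ₀ + τ_data·x̄)/(τ₀+τ_data), with τ₀=1/σ₀² and τ_data=n/σ².
Here τ₀ = 1/119.1 = 0.008396 and τ_data = 17/71.0 = 0.239437, so τ_n = 0.247833.
Rearranging for μ₀: μ₀ = (μ_n·τ_n − τ_data·x̄)/τ₀ = (-2.1798·0.247833 − 0.239437·-2.4) / 0.008396 = 0.034422/0.008396 ≈ 4.1.

μ₀ = 4.1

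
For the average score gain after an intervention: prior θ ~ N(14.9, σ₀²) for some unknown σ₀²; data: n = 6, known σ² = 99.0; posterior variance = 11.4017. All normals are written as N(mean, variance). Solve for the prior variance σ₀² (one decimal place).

σ₀² = 36.9

For the Normal–Normal model with known σ², precisions add: τ_n = τ₀ + n/σ².
So 1/σ₀² = 1/11.4017 − 6/99.0 = 0.087706 − 0.060606 = 0.027100.
Hence σ₀² = 1/0.027100 ≈ 36.9.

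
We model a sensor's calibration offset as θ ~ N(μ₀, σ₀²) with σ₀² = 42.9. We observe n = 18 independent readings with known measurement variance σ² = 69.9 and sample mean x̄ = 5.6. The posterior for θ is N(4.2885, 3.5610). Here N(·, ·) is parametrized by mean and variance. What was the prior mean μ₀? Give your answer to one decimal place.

μ₀ = -10.2

With known observation variance, the Normal–Normal posterior has precision τ_n = τ₀ + n/σ² and mean μ_n = (τ₀μ₀ + (n/σ²)x̄)/τ_n.
Here τ₀ = 1/42.9 = 0.023310 and τ_data = 18/69.9 = 0.257511, so τ_n = 0.280821.
Rearranging for μ₀: μ₀ = (μ_n·τ_n − τ_data·x̄)/τ₀ = (4.2885·0.280821 − 0.257511·5.6) / 0.023310 = -0.237761/0.023310 ≈ -10.2.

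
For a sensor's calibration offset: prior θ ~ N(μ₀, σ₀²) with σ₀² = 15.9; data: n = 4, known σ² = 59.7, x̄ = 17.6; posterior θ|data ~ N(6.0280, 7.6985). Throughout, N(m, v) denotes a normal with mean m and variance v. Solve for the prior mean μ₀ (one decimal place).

The posterior mean is a precision-weighted average: μ_n = (τ₀μ₀ + τ_data·x̄)/(τ₀+τ_data), with τ₀=1/σ₀² and τ_data=n/σ².
Here τ₀ = 1/15.9 = 0.062893 and τ_data = 4/59.7 = 0.067002, so τ_n = 0.129895.
Rearranging for μ₀: μ₀ = (μ_n·τ_n − τ_data·x̄)/τ₀ = (6.0280·0.129895 − 0.067002·17.6) / 0.062893 = -0.396228/0.062893 ≈ -6.3.

μ₀ = -6.3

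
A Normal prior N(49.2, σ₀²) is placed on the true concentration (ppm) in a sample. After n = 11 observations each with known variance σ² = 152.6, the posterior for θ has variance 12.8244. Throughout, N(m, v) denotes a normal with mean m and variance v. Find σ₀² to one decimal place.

Posterior precision equals prior precision plus data precision: 1/σ_n² = 1/σ₀² + n/σ².
So 1/σ₀² = 1/12.8244 − 11/152.6 = 0.077976 − 0.072084 = 0.005892.
Hence σ₀² = 1/0.005892 ≈ 169.7.

σ₀² = 169.7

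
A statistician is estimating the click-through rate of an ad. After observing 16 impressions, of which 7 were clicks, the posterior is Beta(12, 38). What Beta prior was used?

A Beta(a, b) prior with s successes and f failures in binomial data gives a Beta(a+s, b+f) posterior.
Subtract the data counts: 12−7=5, 38−9=29.

Beta(5, 29)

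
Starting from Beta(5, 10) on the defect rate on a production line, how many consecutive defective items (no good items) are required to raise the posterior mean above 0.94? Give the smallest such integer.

After k defective items and 0 good items the posterior is Beta(5+k, 10), with mean (5+k)/(5+10+k).
Set (5+k)/(15+k) > 0.94 and solve: k > (0.94·15 − 5)/(1 − 0.94) = 151.667.
The smallest integer exceeding 151.667 is 152, and checking k=152: (157)/(167) = 0.9401 > 0.94.

k = 152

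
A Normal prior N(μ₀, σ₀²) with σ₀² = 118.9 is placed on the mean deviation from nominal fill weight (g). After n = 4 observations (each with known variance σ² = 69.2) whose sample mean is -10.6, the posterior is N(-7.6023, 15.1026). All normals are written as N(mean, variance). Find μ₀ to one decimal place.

The posterior mean is a precision-weighted average: μ_n = (τ₀μ₀ + τ_data·x̄)/(τ₀+τ_data), with τ₀=1/σ₀² and τ_data=n/σ².
Here τ₀ = 1/118.9 = 0.008410 and τ_data = 4/69.2 = 0.057803, so τ_n = 0.066213.
Rearranging for μ₀: μ₀ = (μ_n·τ_n − τ_data·x̄)/τ₀ = (-7.6023·0.066213 − 0.057803·-10.6) / 0.008410 = 0.109341/0.008410 ≈ 13.0.

μ₀ = 13.0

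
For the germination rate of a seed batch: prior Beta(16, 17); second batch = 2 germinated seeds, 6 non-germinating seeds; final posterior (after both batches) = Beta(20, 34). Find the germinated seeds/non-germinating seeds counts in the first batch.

Sequential conjugate updates are equivalent to a single update on the pooled data, so total successes = posterior α − prior α and total failures = posterior β − prior β.
Total across both batches: 20−16=4 germinated seeds, 34−17=17 non-germinating seeds.
Subtract the second batch: 4−2=2 germinated seeds and 17−6=11 non-germinating seeds.

2 germinated seeds and 11 non-germinating seeds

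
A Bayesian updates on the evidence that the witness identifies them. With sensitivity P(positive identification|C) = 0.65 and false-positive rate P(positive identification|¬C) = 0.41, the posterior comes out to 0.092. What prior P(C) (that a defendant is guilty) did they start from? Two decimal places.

P(C) = 0.06

Bayes' rule in odds form gives O(C|E) = O(C)·[P(E|C)/P(E|¬C)], hence O(C) = O(C|E)/LR.
Posterior odds = 0.092/(1−0.092) = 0.1013. LR = 0.65/0.41 = 1.5854.
Prior odds = 0.1013/1.5854 = 0.0639, so P(C) = 0.0639/(1+0.0639) ≈ 0.06.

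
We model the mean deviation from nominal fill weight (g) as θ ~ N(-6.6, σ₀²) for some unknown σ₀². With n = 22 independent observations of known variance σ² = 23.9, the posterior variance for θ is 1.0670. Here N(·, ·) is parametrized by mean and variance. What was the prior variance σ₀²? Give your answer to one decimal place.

Posterior precision equals prior precision plus data precision: 1/σ_n² = 1/σ₀² + n/σ².
So 1/σ₀² = 1/1.0670 − 22/23.9 = 0.937207 − 0.920502 = 0.016705.
Hence σ₀² = 1/0.016705 ≈ 59.9.

σ₀² = 59.9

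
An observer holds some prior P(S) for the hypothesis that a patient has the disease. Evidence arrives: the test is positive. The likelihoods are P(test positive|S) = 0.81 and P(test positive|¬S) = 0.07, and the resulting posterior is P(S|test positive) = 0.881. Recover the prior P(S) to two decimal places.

P(S) = 0.39

In odds form, posterior odds = prior odds × likelihood ratio, so prior odds = posterior odds ÷ LR.
Posterior odds = 0.881/(1−0.881) = 7.4034. LR = 0.81/0.07 = 11.5714.
Prior odds = 7.4034/11.5714 = 0.6398, so P(S) = 0.6398/(1+0.6398) ≈ 0.39.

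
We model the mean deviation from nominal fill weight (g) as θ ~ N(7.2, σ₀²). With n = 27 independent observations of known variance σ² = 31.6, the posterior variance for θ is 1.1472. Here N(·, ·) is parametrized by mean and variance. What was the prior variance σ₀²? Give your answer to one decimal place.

σ₀² = 57.9

Posterior precision equals prior precision plus data precision: 1/σ_n² = 1/σ₀² + n/σ².
So 1/σ₀² = 1/1.1472 − 27/31.6 = 0.871688 − 0.854430 = 0.017258.
Hence σ₀² = 1/0.017258 ≈ 57.9.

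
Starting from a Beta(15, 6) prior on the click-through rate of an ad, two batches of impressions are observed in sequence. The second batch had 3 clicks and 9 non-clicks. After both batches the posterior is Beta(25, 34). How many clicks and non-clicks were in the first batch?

Sequential conjugate updates are equivalent to a single update on the pooled data, so total successes = posterior α − prior α and total failures = posterior β − prior β.
Total across both batches: 25−15=10 clicks, 34−6=28 non-clicks.
Subtract the second batch: 10−3=7 clicks and 28−9=19 non-clicks.

7 clicks and 19 non-clicks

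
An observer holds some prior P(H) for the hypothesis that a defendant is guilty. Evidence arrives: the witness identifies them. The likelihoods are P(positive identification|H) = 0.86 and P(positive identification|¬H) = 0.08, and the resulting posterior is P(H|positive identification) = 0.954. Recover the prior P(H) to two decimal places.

Bayes' rule in odds form gives O(H|E) = O(H)·[P(E|H)/P(E|¬H)], hence O(H) = O(H|E)/LR.
Posterior odds = 0.954/(1−0.954) = 20.7391. LR = 0.86/0.08 = 10.7500.
Prior odds = 20.7391/10.7500 = 1.9292, so P(H) = 1.9292/(1+1.9292) ≈ 0.66.

P(H) = 0.66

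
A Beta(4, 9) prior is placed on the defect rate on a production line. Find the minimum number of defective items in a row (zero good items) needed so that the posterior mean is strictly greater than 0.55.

After k defective items and 0 good items the posterior is Beta(4+k, 9), with mean (4+k)/(4+9+k).
Set (4+k)/(13+k) > 0.55 and solve: k > (0.55·13 − 4)/(1 − 0.55) = 7.000.
The smallest integer exceeding 7.000 is 8.

k = 8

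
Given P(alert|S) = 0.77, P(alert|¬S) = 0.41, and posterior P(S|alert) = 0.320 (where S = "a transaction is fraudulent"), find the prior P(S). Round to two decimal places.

In odds form, posterior odds = prior odds × likelihood ratio, so prior odds = posterior odds ÷ LR.
Posterior odds = 0.320/(1−0.320) = 0.4706. LR = 0.77/0.41 = 1.8780.
Prior odds = 0.4706/1.8780 = 0.2506, so P(S) = 0.2506/(1+0.2506) ≈ 0.20.

P(S) = 0.20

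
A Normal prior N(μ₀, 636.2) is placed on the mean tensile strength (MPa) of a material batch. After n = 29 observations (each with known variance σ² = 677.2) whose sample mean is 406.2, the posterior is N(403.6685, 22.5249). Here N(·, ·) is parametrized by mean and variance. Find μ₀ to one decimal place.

With known observation variance, the Normal–Normal posterior has precision τ_n = τ₀ + n/σ² and mean μ_n = (τ₀μ₀ + (n/σ²)x̄)/τ_n.
Here τ₀ = 1/636.2 = 0.001572 and τ_data = 29/677.2 = 0.042823, so τ_n = 0.044395.
Rearranging for μ₀: μ₀ = (μ_n·τ_n − τ_data·x̄)/τ₀ = (403.6685·0.044395 − 0.042823·406.2) / 0.001572 = 0.526160/0.001572 ≈ 334.7.

μ₀ = 334.7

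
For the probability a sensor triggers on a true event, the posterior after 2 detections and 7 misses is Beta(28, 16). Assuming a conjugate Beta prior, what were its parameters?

Beta(26, 9)

A Beta(α, β) prior with s successes and f failures in binomial data gives a Beta(α+s, β+f) posterior.
So α = 28 − 2 = 26 and β = 16 − 7 = 9.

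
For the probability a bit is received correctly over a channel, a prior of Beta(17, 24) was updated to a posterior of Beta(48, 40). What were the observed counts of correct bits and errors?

31 correct bits and 16 errors

Under Beta–binomial conjugacy the posterior parameters are (α+s, β+f).
Match parameters: s=48−17=31, f=40−24=16.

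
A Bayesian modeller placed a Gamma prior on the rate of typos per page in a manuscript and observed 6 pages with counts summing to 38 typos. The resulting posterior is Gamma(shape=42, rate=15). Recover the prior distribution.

A Gamma(α, β) prior (rate parametrization) on a Poisson rate with n observations summing to S gives posterior Gamma(α+S, β+n).
So α = 42 − 38 = 4 and β = 15 − 6 = 9.

Gamma(shape=4, rate=9)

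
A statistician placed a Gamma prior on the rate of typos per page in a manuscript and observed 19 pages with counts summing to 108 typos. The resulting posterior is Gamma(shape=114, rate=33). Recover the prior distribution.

A Gamma(α, β) prior (rate parametrization) on a Poisson rate with n observations summing to S gives posterior Gamma(α+S, β+n).
So α = 114 − 108 = 6 and β = 33 − 19 = 14.

Gamma(shape=6, rate=14)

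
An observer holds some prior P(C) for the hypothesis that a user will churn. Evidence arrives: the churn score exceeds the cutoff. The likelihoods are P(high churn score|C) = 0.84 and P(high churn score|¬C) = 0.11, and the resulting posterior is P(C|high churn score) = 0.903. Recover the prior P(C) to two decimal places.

Bayes' rule in odds form gives O(C|E) = O(C)·[P(E|C)/P(E|¬C)], hence O(C) = O(C|E)/LR.
Posterior odds = 0.903/(1−0.903) = 9.3093. LR = 0.84/0.11 = 7.6364.
Prior odds = 9.3093/7.6364 = 1.2191, so P(C) = 1.2191/(1+1.2191) ≈ 0.55.

P(C) = 0.55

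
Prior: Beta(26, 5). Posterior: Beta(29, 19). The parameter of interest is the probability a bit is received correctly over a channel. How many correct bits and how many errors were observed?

A Beta(a, b) prior with s successes and f failures in binomial data gives a Beta(a+s, b+f) posterior.
Match parameters: s=29−26=3, f=19−5=14.

3 correct bits and 14 errors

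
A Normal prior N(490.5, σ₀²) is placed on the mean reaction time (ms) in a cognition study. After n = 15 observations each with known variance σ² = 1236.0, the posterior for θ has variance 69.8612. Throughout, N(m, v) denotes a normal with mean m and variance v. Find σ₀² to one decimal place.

σ₀² = 459.1

For the Normal–Normal model with known σ², precisions add: τ_n = τ₀ + n/σ².
So 1/σ₀² = 1/69.8612 − 15/1236.0 = 0.014314 − 0.012136 = 0.002178.
Hence σ₀² = 1/0.002178 ≈ 459.1.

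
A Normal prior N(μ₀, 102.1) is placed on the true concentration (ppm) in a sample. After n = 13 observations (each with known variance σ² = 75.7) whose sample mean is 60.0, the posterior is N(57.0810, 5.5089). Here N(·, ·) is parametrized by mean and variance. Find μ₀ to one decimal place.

With known observation variance, the Normal–Normal posterior has precision τ_n = τ₀ + n/σ² and mean μ_n = (τ₀μ₀ + (n/σ²)x̄)/τ_n.
Here τ₀ = 1/102.1 = 0.009794 and τ_data = 13/75.7 = 0.171731, so τ_n = 0.181525.
Rearranging for μ₀: μ₀ = (μ_n·τ_n − τ_data·x̄)/τ₀ = (57.0810·0.181525 − 0.171731·60.0) / 0.009794 = 0.057769/0.009794 ≈ 5.9.

μ₀ = 5.9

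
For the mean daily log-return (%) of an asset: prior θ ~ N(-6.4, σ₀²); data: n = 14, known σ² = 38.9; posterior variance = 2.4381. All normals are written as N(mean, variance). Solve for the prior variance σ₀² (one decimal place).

σ₀² = 19.9

Posterior precision equals prior precision plus data precision: 1/σ_n² = 1/σ₀² + n/σ².
So 1/σ₀² = 1/2.4381 − 14/38.9 = 0.410155 − 0.359897 = 0.050258.
Hence σ₀² = 1/0.050258 ≈ 19.9.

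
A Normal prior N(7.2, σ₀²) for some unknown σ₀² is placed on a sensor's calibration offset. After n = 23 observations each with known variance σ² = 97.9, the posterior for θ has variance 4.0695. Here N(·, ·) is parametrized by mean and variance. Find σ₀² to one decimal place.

σ₀² = 92.6

Posterior precision equals prior precision plus data precision: 1/σ_n² = 1/σ₀² + n/σ².
So 1/σ₀² = 1/4.0695 − 23/97.9 = 0.245730 − 0.234934 = 0.010796.
Hence σ₀² = 1/0.010796 ≈ 92.6.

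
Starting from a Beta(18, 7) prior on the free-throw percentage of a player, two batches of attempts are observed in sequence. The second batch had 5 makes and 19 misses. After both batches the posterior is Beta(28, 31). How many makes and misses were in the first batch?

Because Beta–binomial updating is additive in the counts, the combined data contributed (α_post−α_prior, β_post−β_prior) successes and failures.
Total across both batches: 28−18=10 makes, 31−7=24 misses.
Subtract the second batch: 10−5=5 makes and 24−19=5 misses.

5 makes and 5 misses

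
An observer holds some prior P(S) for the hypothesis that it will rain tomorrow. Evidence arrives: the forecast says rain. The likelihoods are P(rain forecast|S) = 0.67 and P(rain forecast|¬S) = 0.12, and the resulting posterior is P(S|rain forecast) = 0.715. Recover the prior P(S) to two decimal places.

Bayes' rule in odds form gives O(S|E) = O(S)·[P(E|S)/P(E|¬S)], hence O(S) = O(S|E)/LR.
Posterior odds = 0.715/(1−0.715) = 2.5088. LR = 0.67/0.12 = 5.5833.
Prior odds = 2.5088/5.5833 = 0.4493, so P(S) = 0.4493/(1+0.4493) ≈ 0.31.

P(S) = 0.31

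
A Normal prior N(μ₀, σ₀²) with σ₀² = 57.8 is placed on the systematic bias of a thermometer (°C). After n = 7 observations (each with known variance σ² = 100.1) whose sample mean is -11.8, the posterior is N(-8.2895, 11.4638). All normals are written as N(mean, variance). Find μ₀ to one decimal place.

The posterior mean is a precision-weighted average: μ_n = (τ₀μ₀ + τ_data·x̄)/(τ₀+τ_data), with τ₀=1/σ₀² and τ_data=n/σ².
Here τ₀ = 1/57.8 = 0.017301 and τ_data = 7/100.1 = 0.069930, so τ_n = 0.087231.
Rearranging for μ₀: μ₀ = (μ_n·τ_n − τ_data·x̄)/τ₀ = (-8.2895·0.087231 − 0.069930·-11.8) / 0.017301 = 0.102073/0.017301 ≈ 5.9.

μ₀ = 5.9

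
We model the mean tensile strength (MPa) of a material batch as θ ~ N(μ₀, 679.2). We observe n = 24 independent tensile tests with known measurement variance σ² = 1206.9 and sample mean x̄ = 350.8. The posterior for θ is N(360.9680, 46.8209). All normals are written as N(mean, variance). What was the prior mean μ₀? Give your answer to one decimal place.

μ₀ = 498.3

With known observation variance, the Normal–Normal posterior has precision τ_n = τ₀ + n/σ² and mean μ_n = (τ₀μ₀ + (n/σ²)x̄)/τ_n.
Here τ₀ = 1/679.2 = 0.001472 and τ_data = 24/1206.9 = 0.019886, so τ_n = 0.021358.
Rearranging for μ₀: μ₀ = (μ_n·τ_n − τ_data·x̄)/τ₀ = (360.9680·0.021358 − 0.019886·350.8) / 0.001472 = 0.733546/0.001472 ≈ 498.3.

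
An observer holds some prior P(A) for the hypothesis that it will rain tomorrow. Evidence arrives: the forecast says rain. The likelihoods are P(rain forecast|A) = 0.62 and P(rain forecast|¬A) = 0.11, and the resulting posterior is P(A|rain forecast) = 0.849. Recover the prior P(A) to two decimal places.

In odds form, posterior odds = prior odds × likelihood ratio, so prior odds = posterior odds ÷ LR.
Posterior odds = 0.849/(1−0.849) = 5.6225. LR = 0.62/0.11 = 5.6364.
Prior odds = 5.6225/5.6364 = 0.9975, so P(A) = 0.9975/(1+0.9975) ≈ 0.50.

P(A) = 0.50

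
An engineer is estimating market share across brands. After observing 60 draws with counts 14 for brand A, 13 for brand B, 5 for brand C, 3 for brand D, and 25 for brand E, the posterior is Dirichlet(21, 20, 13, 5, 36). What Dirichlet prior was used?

For a Dirichlet(α) prior with multinomial counts c, the posterior is Dirichlet(α + c) componentwise.
Subtract each count from the matching posterior parameter: 21−14=7, 20−13=7, 13−5=8, 5−3=2, 36−25=11.

Dirichlet(7, 7, 8, 2, 11)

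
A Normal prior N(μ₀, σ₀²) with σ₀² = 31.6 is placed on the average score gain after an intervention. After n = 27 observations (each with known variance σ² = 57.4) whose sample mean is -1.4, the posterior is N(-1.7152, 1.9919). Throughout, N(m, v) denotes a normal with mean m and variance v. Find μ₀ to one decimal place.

μ₀ = -6.4

The posterior mean is a precision-weighted average: μ_n = (τ₀μ₀ + τ_data·x̄)/(τ₀+τ_data), with τ₀=1/σ₀² and τ_data=n/σ².
Here τ₀ = 1/31.6 = 0.031646 and τ_data = 27/57.4 = 0.470383, so τ_n = 0.502029.
Rearranging for μ₀: μ₀ = (μ_n·τ_n − τ_data·x̄)/τ₀ = (-1.7152·0.502029 − 0.470383·-1.4) / 0.031646 = -0.202544/0.031646 ≈ -6.4.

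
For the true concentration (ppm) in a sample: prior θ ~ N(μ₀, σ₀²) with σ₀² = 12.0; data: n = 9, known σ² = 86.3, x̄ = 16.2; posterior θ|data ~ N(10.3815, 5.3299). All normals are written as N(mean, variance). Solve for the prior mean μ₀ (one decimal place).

μ₀ = 3.1

The posterior mean is a precision-weighted average: μ_n = (τ₀μ₀ + τ_data·x̄)/(τ₀+τ_data), with τ₀=1/σ₀² and τ_data=n/σ².
Here τ₀ = 1/12.0 = 0.083333 and τ_data = 9/86.3 = 0.104287, so τ_n = 0.187620.
Rearranging for μ₀: μ₀ = (μ_n·τ_n − τ_data·x̄)/τ₀ = (10.3815·0.187620 − 0.104287·16.2) / 0.083333 = 0.258328/0.083333 ≈ 3.1.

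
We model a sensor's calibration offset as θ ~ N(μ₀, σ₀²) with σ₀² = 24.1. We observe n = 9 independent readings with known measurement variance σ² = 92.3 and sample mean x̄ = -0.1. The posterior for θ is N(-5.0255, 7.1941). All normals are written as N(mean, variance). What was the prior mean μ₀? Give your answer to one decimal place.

The posterior mean is a precision-weighted average: μ_n = (τ₀μ₀ + τ_data·x̄)/(τ₀+τ_data), with τ₀=1/σ₀² and τ_data=n/σ².
Here τ₀ = 1/24.1 = 0.041494 and τ_data = 9/92.3 = 0.097508, so τ_n = 0.139002.
Rearranging for μ₀: μ₀ = (μ_n·τ_n − τ_data·x̄)/τ₀ = (-5.0255·0.139002 − 0.097508·-0.1) / 0.041494 = -0.688804/0.041494 ≈ -16.6.

μ₀ = -16.6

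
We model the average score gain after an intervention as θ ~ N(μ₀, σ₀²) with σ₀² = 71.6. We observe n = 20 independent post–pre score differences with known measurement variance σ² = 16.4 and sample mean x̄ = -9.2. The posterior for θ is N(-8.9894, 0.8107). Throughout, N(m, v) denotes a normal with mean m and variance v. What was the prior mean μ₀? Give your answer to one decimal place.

The posterior mean is a precision-weighted average: μ_n = (τ₀μ₀ + τ_data·x̄)/(τ₀+τ_data), with τ₀=1/σ₀² and τ_data=n/σ².
Here τ₀ = 1/71.6 = 0.013966 and τ_data = 20/16.4 = 1.219512, so τ_n = 1.233478.
Rearranging for μ₀: μ₀ = (μ_n·τ_n − τ_data·x̄)/τ₀ = (-8.9894·1.233478 − 1.219512·-9.2) / 0.013966 = 0.131283/0.013966 ≈ 9.4.

μ₀ = 9.4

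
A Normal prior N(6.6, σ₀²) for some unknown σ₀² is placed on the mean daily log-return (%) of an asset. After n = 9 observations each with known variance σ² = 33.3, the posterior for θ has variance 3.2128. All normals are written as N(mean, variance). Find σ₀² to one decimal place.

Posterior precision equals prior precision plus data precision: 1/σ_n² = 1/σ₀² + n/σ².
So 1/σ₀² = 1/3.2128 − 9/33.3 = 0.311255 − 0.270270 = 0.040985.
Hence σ₀² = 1/0.040985 ≈ 24.4.

σ₀² = 24.4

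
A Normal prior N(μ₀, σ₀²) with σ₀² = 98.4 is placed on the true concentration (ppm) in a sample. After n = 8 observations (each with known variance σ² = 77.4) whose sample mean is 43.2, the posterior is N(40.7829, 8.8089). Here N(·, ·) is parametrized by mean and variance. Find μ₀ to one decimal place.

μ₀ = 16.2

The posterior mean is a precision-weighted average: μ_n = (τ₀μ₀ + τ_data·x̄)/(τ₀+τ_data), with τ₀=1/σ₀² and τ_data=n/σ².
Here τ₀ = 1/98.4 = 0.010163 and τ_data = 8/77.4 = 0.103359, so τ_n = 0.113522.
Rearranging for μ₀: μ₀ = (μ_n·τ_n − τ_data·x̄)/τ₀ = (40.7829·0.113522 − 0.103359·43.2) / 0.010163 = 0.164648/0.010163 ≈ 16.2.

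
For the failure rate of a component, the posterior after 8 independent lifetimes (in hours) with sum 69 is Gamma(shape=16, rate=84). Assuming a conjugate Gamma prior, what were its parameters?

Gamma(shape=8, rate=15)

For an exponential likelihood with a Gamma(α, β) prior on the rate, n observations with total T give posterior Gamma(α+n, β+T).
So α = 16 − 8 = 8 and β = 84 − 69 = 15.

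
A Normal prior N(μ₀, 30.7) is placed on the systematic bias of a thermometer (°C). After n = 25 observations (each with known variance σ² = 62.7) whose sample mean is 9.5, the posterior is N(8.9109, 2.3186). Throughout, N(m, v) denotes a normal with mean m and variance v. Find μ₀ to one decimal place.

With known observation variance, the Normal–Normal posterior has precision τ_n = τ₀ + n/σ² and mean μ_n = (τ₀μ₀ + (n/σ²)x̄)/τ_n.
Here τ₀ = 1/30.7 = 0.032573 and τ_data = 25/62.7 = 0.398724, so τ_n = 0.431297.
Rearranging for μ₀: μ₀ = (μ_n·τ_n − τ_data·x̄)/τ₀ = (8.9109·0.431297 − 0.398724·9.5) / 0.032573 = 0.055366/0.032573 ≈ 1.7.

μ₀ = 1.7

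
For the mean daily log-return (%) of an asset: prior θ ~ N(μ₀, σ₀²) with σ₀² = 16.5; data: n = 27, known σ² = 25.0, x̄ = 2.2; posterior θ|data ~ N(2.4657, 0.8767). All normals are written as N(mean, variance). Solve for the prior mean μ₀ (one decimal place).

With known observation variance, the Normal–Normal posterior has precision τ_n = τ₀ + n/σ² and mean μ_n = (τ₀μ₀ + (n/σ²)x̄)/τ_n.
Here τ₀ = 1/16.5 = 0.060606 and τ_data = 27/25.0 = 1.080000, so τ_n = 1.140606.
Rearranging for μ₀: μ₀ = (μ_n·τ_n − τ_data·x̄)/τ₀ = (2.4657·1.140606 − 1.080000·2.2) / 0.060606 = 0.436392/0.060606 ≈ 7.2.

μ₀ = 7.2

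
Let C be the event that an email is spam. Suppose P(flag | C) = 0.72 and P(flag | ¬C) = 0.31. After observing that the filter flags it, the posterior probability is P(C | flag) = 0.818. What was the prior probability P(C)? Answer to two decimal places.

P(C) = 0.66

Bayes' rule in odds form gives O(C|E) = O(C)·[P(E|C)/P(E|¬C)], hence O(C) = O(C|E)/LR.
Posterior odds = 0.818/(1−0.818) = 4.4945. LR = 0.72/0.31 = 2.3226.
Prior odds = 4.4945/2.3226 = 1.9351, so P(C) = 1.9351/(1+1.9351) ≈ 0.66.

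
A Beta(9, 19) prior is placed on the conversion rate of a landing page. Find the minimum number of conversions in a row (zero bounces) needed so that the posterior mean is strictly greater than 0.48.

After k conversions and 0 bounces the posterior is Beta(9+k, 19), with mean (9+k)/(9+19+k).
Set (9+k)/(28+k) > 0.48 and solve: k > (0.48·28 − 9)/(1 − 0.48) = 8.538.
The smallest integer exceeding 8.538 is 9, and checking k=9: (18)/(37) = 0.4865 > 0.48.

k = 9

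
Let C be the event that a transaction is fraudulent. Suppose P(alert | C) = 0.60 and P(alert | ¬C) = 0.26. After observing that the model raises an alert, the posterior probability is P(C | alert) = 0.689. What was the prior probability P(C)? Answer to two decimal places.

Bayes' rule in odds form gives O(C|E) = O(C)·[P(E|C)/P(E|¬C)], hence O(C) = O(C|E)/LR.
Posterior odds = 0.689/(1−0.689) = 2.2154. LR = 0.60/0.26 = 2.3077.
Prior odds = 2.2154/2.3077 = 0.9600, so P(C) = 0.9600/(1+0.9600) ≈ 0.49.

P(C) = 0.49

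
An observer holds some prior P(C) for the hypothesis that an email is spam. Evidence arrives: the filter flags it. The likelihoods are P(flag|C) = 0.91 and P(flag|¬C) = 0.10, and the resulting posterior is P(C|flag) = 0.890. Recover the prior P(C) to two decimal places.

In odds form, posterior odds = prior odds × likelihood ratio, so prior odds = posterior odds ÷ LR.
Posterior odds = 0.890/(1−0.890) = 8.0909. LR = 0.91/0.10 = 9.1000.
Prior odds = 8.0909/9.1000 = 0.8891, so P(C) = 0.8891/(1+0.8891) ≈ 0.47.

P(C) = 0.47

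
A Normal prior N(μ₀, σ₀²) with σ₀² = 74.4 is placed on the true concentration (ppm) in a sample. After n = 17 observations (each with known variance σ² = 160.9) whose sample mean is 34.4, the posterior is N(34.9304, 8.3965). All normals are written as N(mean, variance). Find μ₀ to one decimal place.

With known observation variance, the Normal–Normal posterior has precision τ_n = τ₀ + n/σ² and mean μ_n = (τ₀μ₀ + (n/σ²)x̄)/τ_n.
Here τ₀ = 1/74.4 = 0.013441 and τ_data = 17/160.9 = 0.105656, so τ_n = 0.119097.
Rearranging for μ₀: μ₀ = (μ_n·τ_n − τ_data·x̄)/τ₀ = (34.9304·0.119097 − 0.105656·34.4) / 0.013441 = 0.525539/0.013441 ≈ 39.1.

μ₀ = 39.1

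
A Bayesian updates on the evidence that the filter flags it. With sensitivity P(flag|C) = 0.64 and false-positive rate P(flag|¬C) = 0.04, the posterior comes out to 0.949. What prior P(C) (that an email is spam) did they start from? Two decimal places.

P(C) = 0.54

In odds form, posterior odds = prior odds × likelihood ratio, so prior odds = posterior odds ÷ LR.
Posterior odds = 0.949/(1−0.949) = 18.6078. LR = 0.64/0.04 = 16.0000.
Prior odds = 18.6078/16.0000 = 1.1630, so P(C) = 1.1630/(1+1.1630) ≈ 0.54.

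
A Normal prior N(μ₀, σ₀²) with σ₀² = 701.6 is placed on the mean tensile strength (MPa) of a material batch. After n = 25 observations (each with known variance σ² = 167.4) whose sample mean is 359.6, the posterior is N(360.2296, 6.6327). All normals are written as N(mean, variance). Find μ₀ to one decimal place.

μ₀ = 426.2

With known observation variance, the Normal–Normal posterior has precision τ_n = τ₀ + n/σ² and mean μ_n = (τ₀μ₀ + (n/σ²)x̄)/τ_n.
Here τ₀ = 1/701.6 = 0.001425 and τ_data = 25/167.4 = 0.149343, so τ_n = 0.150768.
Rearranging for μ₀: μ₀ = (μ_n·τ_n − τ_data·x̄)/τ₀ = (360.2296·0.150768 − 0.149343·359.6) / 0.001425 = 0.607354/0.001425 ≈ 426.2.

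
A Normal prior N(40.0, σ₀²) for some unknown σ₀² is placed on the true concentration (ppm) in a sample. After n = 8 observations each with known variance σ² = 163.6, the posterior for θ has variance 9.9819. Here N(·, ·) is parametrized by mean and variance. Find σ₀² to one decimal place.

For the Normal–Normal model with known σ², precisions add: τ_n = τ₀ + n/σ².
So 1/σ₀² = 1/9.9819 − 8/163.6 = 0.100181 − 0.048900 = 0.051281.
Hence σ₀² = 1/0.051281 ≈ 19.5.

σ₀² = 19.5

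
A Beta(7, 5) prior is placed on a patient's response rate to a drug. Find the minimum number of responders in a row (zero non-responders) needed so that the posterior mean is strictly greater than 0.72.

After k responders and 0 non-responders the posterior is Beta(7+k, 5), with mean (7+k)/(7+5+k).
Set (7+k)/(12+k) > 0.72 and solve: k > (0.72·12 − 7)/(1 − 0.72) = 5.857.
The smallest integer exceeding 5.857 is 6.

k = 6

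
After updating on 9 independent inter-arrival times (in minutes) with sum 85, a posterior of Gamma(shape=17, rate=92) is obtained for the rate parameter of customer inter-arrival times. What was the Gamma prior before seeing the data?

Gamma(shape=8, rate=7)

Gamma–exponential conjugacy: posterior shape = α + n, posterior rate = β + Σtᵢ.
So α = 17 − 9 = 8 and β = 92 − 85 = 7.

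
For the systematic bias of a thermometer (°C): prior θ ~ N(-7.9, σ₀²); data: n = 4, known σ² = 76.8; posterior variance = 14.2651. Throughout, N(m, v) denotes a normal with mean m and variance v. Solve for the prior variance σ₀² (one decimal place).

Posterior precision equals prior precision plus data precision: 1/σ_n² = 1/σ₀² + n/σ².
So 1/σ₀² = 1/14.2651 − 4/76.8 = 0.070101 − 0.052083 = 0.018018.
Hence σ₀² = 1/0.018018 ≈ 55.5.

σ₀² = 55.5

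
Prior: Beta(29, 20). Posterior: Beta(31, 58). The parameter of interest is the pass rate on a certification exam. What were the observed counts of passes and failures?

2 passes and 38 failures

A Beta(α, β) prior with s successes and f failures in binomial data gives a Beta(α+s, β+f) posterior.
Match parameters: s=31−29=2, f=58−20=38.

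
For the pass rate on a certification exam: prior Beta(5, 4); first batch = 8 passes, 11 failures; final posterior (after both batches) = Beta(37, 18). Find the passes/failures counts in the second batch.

Because Beta–binomial updating is additive in the counts, the combined data contributed (α_post−α_prior, β_post−β_prior) successes and failures.
Total across both batches: 37−5=32 passes, 18−4=14 failures.
Subtract the first batch: 32−8=24 passes and 14−11=3 failures.

24 passes and 3 failures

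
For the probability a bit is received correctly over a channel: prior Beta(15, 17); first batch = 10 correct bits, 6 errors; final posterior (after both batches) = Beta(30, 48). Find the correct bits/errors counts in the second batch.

Sequential conjugate updates are equivalent to a single update on the pooled data, so total successes = posterior α − prior α and total failures = posterior β − prior β.
Total across both batches: 30−15=15 correct bits, 48−17=31 errors.
Subtract the first batch: 15−10=5 correct bits and 31−6=25 errors.

5 correct bits and 25 errors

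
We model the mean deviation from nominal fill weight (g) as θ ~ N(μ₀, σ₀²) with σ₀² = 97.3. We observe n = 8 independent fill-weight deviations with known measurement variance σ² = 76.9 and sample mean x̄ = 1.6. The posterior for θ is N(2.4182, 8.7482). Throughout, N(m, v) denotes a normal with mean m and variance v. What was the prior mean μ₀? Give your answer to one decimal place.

The posterior mean is a precision-weighted average: μ_n = (τ₀μ₀ + τ_data·x̄)/(τ₀+τ_data), with τ₀=1/σ₀² and τ_data=n/σ².
Here τ₀ = 1/97.3 = 0.010277 and τ_data = 8/76.9 = 0.104031, so τ_n = 0.114308.
Rearranging for μ₀: μ₀ = (μ_n·τ_n − τ_data·x̄)/τ₀ = (2.4182·0.114308 − 0.104031·1.6) / 0.010277 = 0.109970/0.010277 ≈ 10.7.

μ₀ = 10.7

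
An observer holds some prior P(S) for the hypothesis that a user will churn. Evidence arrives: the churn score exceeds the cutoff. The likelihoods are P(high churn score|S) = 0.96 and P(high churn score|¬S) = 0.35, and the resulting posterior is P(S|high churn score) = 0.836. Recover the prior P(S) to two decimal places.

P(S) = 0.65

Bayes' rule in odds form gives O(S|E) = O(S)·[P(E|S)/P(E|¬S)], hence O(S) = O(S|E)/LR.
Posterior odds = 0.836/(1−0.836) = 5.0976. LR = 0.96/0.35 = 2.7429.
Prior odds = 5.0976/2.7429 = 1.8585, so P(S) = 1.8585/(1+1.8585) ≈ 0.65.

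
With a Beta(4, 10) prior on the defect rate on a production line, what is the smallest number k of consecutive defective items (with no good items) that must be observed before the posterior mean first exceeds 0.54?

k = 8

After k defective items and 0 good items the posterior is Beta(4+k, 10), with mean (4+k)/(4+10+k).
Set (4+k)/(14+k) > 0.54 and solve: k > (0.54·14 − 4)/(1 − 0.54) = 7.739.
The smallest integer exceeding 7.739 is 8.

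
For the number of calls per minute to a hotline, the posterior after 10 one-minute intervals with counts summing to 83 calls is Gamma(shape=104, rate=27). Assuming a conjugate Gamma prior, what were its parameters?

Gamma–Poisson conjugacy: posterior shape = α + Σxᵢ, posterior rate = β + n.
So α = 104 − 83 = 21 and β = 27 − 10 = 17.

Gamma(shape=21, rate=17)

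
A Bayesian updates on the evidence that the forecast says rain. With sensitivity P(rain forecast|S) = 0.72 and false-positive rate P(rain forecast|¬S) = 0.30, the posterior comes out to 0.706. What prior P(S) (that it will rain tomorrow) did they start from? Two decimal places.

Bayes' rule in odds form gives O(S|E) = O(S)·[P(E|S)/P(E|¬S)], hence O(S) = O(S|E)/LR.
Posterior odds = 0.706/(1−0.706) = 2.4014. LR = 0.72/0.30 = 2.4000.
Prior odds = 2.4014/2.4000 = 1.0006, so P(S) = 1.0006/(1+1.0006) ≈ 0.50.

P(S) = 0.50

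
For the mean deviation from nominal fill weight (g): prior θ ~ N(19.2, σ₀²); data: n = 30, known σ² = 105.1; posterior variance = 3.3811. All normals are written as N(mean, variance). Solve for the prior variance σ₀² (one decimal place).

σ₀² = 96.9

Posterior precision equals prior precision plus data precision: 1/σ_n² = 1/σ₀² + n/σ².
So 1/σ₀² = 1/3.3811 − 30/105.1 = 0.295762 − 0.285442 = 0.010320.
Hence σ₀² = 1/0.010320 ≈ 96.9.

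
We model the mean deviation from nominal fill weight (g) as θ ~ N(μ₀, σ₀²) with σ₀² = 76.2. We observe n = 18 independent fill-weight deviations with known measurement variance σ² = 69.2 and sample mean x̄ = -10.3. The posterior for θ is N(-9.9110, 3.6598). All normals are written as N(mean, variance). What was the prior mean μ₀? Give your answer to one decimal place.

The posterior mean is a precision-weighted average: μ_n = (τ₀μ₀ + τ_data·x̄)/(τ₀+τ_data), with τ₀=1/σ₀² and τ_data=n/σ².
Here τ₀ = 1/76.2 = 0.013123 and τ_data = 18/69.2 = 0.260116, so τ_n = 0.273239.
Rearranging for μ₀: μ₀ = (μ_n·τ_n − τ_data·x̄)/τ₀ = (-9.9110·0.273239 − 0.260116·-10.3) / 0.013123 = -0.028877/0.013123 ≈ -2.2.

μ₀ = -2.2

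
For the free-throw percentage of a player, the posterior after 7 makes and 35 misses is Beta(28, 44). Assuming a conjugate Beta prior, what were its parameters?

Under Beta–binomial conjugacy the posterior parameters are (a+s, b+f).
Subtract the data counts: 28−7=21, 44−35=9.

Beta(21, 9)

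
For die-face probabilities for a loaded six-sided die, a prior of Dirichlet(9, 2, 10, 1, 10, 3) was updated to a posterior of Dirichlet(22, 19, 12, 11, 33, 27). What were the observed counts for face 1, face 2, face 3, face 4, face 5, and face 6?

For a Dirichlet(α) prior with multinomial counts c, the posterior is Dirichlet(α + c) componentwise.
Counts are posterior − prior componentwise: 22−9=13, 19−2=17, 12−10=2, 11−1=10, 33−10=23, 27−3=24.

counts (13, 17, 2, 10, 23, 24)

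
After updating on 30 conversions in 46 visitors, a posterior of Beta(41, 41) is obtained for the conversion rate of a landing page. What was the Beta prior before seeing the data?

A Beta(a, b) prior with s successes and f failures in binomial data gives a Beta(a+s, b+f) posterior.
Subtract the data counts: 41−30=11, 41−16=25.

Beta(11, 25)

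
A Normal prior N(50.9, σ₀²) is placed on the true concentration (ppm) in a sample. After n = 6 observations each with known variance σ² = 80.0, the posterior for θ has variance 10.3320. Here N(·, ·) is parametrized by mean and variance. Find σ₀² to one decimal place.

σ₀² = 45.9

For the Normal–Normal model with known σ², precisions add: τ_n = τ₀ + n/σ².
So 1/σ₀² = 1/10.3320 − 6/80.0 = 0.096787 − 0.075000 = 0.021787.
Hence σ₀² = 1/0.021787 ≈ 45.9.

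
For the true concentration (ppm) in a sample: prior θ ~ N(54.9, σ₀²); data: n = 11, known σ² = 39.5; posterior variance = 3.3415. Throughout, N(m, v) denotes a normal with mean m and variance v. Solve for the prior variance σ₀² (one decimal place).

σ₀² = 48.1

For the Normal–Normal model with known σ², precisions add: τ_n = τ₀ + n/σ².
So 1/σ₀² = 1/3.3415 − 11/39.5 = 0.299267 − 0.278481 = 0.020786.
Hence σ₀² = 1/0.020786 ≈ 48.1.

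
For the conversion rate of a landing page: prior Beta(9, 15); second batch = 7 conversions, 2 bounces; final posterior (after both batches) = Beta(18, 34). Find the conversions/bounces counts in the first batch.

2 conversions and 17 bounces

Sequential conjugate updates are equivalent to a single update on the pooled data, so total successes = posterior α − prior α and total failures = posterior β − prior β.
Total across both batches: 18−9=9 conversions, 34−15=19 bounces.
Subtract the second batch: 9−7=2 conversions and 19−2=17 bounces.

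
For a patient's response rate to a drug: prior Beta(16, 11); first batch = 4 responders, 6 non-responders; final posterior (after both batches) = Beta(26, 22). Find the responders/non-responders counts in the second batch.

6 responders and 5 non-responders

Sequential conjugate updates are equivalent to a single update on the pooled data, so total successes = posterior α − prior α and total failures = posterior β − prior β.
Total across both batches: 26−16=10 responders, 22−11=11 non-responders.
Subtract the first batch: 10−4=6 responders and 11−6=5 non-responders.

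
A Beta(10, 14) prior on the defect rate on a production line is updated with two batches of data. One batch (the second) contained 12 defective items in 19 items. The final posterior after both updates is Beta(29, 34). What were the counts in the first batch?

Sequential conjugate updates are equivalent to a single update on the pooled data, so total successes = posterior α − prior α and total failures = posterior β − prior β.
Total across both batches: 29−10=19 defective items, 34−14=20 good items.
Subtract the second batch: 19−12=7 defective items and 20−7=13 good items.

7 defective items and 13 good items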